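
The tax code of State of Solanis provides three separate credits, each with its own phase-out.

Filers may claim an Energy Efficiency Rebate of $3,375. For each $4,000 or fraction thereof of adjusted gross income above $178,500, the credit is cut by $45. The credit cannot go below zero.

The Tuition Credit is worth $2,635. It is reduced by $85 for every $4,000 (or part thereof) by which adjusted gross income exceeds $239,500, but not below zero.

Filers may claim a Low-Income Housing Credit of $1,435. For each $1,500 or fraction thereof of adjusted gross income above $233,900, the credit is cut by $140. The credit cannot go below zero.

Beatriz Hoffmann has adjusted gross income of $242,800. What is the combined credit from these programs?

$5,755

Energy Efficiency Rebate: income exceeds $178,500 by $64,300, which is 17 full-or-partial $4,000 increments; reduction = 17 × $45 = $765, leaving $2,610.
Tuition Credit: income exceeds $239,500 by $3,300, which is 1 full-or-partial $4,000 increment; reduction = 1 × $85 = $85, leaving $2,550.
Low-Income Housing Credit: income exceeds $233,900 by $8,900, which is 6 full-or-partial $1,500 increments; reduction = 6 × $140 = $840, leaving $595.
Total: $2,610 + $2,550 + $595 = $5,755.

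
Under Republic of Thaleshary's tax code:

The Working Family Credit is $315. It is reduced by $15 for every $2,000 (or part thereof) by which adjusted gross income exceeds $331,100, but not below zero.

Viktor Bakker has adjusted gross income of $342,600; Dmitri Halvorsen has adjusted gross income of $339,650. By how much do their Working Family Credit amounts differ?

Viktor ($342,600): Working Family Credit: income exceeds $331,100 by $11,500, which is 6 full-or-partial $2,000 increments; reduction = 6 × $15 = $90, leaving $225.
Dmitri ($339,650): Working Family Credit: income exceeds $331,100 by $8,550, which is 5 full-or-partial $2,000 increments; reduction = 5 × $15 = $75, leaving $240.
Difference: |$225 − $240| = $15.

$15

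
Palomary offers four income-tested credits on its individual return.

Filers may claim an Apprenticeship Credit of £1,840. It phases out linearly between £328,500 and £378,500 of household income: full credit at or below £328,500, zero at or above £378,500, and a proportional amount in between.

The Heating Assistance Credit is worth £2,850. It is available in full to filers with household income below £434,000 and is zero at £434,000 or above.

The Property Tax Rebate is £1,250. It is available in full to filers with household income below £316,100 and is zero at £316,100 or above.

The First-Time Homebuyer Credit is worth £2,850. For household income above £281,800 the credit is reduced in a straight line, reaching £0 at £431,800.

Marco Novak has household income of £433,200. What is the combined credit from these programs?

Apprenticeship Credit: £433,200 is at or above £378,500, so the credit is £0.
Heating Assistance Credit: £433,200 is below the £434,000 cutoff, so the full £2,850 applies.
Property Tax Rebate: £433,200 meets or exceeds the £316,100 cutoff, so the credit is £0.
First-Time Homebuyer Credit: £433,200 is at or above £431,800, so the credit is £0.
Total: £0 + £2,850 + £0 + £0 = £2,850.

£2,850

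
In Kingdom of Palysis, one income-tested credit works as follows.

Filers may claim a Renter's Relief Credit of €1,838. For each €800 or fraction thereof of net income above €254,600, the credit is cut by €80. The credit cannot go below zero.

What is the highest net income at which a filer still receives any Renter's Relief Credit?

After 22 increments the reduction is 22 × €80 = €1,760, leaving €78; one more increment wipes it out. Increment 22 ends at excess 22 × €800 = €17,600, so the highest qualifying income is €254,600 + €17,600 = €272,200.

€272,200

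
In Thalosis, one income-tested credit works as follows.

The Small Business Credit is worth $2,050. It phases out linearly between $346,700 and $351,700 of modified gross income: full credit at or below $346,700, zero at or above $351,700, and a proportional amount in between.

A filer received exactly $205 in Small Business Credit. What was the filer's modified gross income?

$351,200

$205 is 205/2,050 of the full $2,050, so 1,845/2,050 of the $5,000 range has been used: income = $346,700 + $5,000 × 1,845/2,050 = $351,200.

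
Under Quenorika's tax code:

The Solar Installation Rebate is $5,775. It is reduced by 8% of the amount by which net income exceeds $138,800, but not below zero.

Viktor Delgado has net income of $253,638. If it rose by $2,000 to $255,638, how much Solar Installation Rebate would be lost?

At $253,638 — 8% of the $114,838 excess over $138,800 is $9,187.04 ≥ base, so the credit is $0.
At $255,638 — 8% of the $116,838 excess over $138,800 is $9,347.04 ≥ base, so the credit is $0.
Lost: $0 − $0 = $0.

$0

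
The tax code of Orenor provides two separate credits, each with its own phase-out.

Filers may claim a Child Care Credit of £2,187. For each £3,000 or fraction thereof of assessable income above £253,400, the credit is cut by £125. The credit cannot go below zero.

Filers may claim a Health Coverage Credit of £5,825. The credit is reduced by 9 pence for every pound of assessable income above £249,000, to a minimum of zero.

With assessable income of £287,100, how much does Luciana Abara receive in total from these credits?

Child Care Credit: income exceeds £253,400 by £33,700, which is 12 full-or-partial £3,000 increments; reduction = 12 × £125 = £1,500, leaving £687.
Health Coverage Credit: 9% of the £38,100 excess over £249,000 is £3,429; credit = £5,825 − £3,429 = £2,396.
Total: £687 + £2,396 = £3,083.

£3,083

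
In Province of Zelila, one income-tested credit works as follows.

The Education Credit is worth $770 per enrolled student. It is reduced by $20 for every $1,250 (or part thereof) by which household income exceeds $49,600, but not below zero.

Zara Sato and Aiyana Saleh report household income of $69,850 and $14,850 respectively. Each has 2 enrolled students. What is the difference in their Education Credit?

Zara ($69,850): Education Credit: base = 2 × $770 = $1,540. income exceeds $49,600 by $20,250, which is 17 full-or-partial $1,250 increments; reduction = 17 × $20 = $340, leaving $1,200.
Aiyana ($14,850): Education Credit: base = 2 × $770 = $1,540. $14,850 is at or below the $49,600 threshold, so the full $1,540 applies.
Difference: |$1,200 − $1,540| = $340.

$340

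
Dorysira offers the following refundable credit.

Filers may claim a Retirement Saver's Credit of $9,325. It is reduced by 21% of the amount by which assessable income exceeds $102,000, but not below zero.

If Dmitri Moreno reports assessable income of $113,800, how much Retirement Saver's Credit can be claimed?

Retirement Saver's Credit: 21% of the $11,800 excess over $102,000 is $2,478; credit = $9,325 − $2,478 = $6,847.

$6,847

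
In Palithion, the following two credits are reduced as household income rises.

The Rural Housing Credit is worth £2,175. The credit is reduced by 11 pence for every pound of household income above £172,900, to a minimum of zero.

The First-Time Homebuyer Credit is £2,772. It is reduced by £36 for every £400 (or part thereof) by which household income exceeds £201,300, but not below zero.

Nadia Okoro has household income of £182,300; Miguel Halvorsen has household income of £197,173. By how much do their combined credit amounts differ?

Nadia (£182,300): Rural Housing Credit: 11% of the £9,400 excess over £172,900 is £1,034; credit = £2,175 − £1,034 = £1,141. First-Time Homebuyer Credit: £182,300 is at or below the £201,300 threshold, so the full £2,772 applies. total £1,141 + £2,772 = £3,913
Miguel (£197,173): Rural Housing Credit: 11% of the £24,273 excess over £172,900 is £2,670.03 ≥ base, so the credit is £0. First-Time Homebuyer Credit: £197,173 is at or below the £201,300 threshold, so the full £2,772 applies. total £0 + £2,772 = £2,772
Difference: |£3,913 − £2,772| = £1,141.

£1,141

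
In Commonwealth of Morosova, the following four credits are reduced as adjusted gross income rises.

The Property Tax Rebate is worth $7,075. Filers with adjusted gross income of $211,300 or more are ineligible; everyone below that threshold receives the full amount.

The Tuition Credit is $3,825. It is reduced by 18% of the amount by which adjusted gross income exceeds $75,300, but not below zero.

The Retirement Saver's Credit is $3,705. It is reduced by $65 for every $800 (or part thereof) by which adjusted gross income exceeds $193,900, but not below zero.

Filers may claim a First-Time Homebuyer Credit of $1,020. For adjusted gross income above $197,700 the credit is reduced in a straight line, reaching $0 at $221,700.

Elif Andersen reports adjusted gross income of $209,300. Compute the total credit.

Property Tax Rebate: $209,300 is below the $211,300 cutoff, so the full $7,075 applies.
Tuition Credit: 18% of the $134,000 excess over $75,300 is $24,120 ≥ base, so the credit is $0.
Retirement Saver's Credit: income exceeds $193,900 by $15,400, which is 20 full-or-partial $800 increments; reduction = 20 × $65 = $1,300, leaving $2,405.
First-Time Homebuyer Credit: $209,300 is $11,600 into a $24,000 phase-out range, leaving 12,400/24,000 of the credit: $1,020 × 12,400/24,000 = $527.
Total: $7,075 + $0 + $2,405 + $527 = $10,007.

$10,007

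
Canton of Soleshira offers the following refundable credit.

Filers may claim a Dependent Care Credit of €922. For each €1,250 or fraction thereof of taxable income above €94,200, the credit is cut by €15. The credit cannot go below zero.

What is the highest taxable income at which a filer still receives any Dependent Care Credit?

After 61 increments the reduction is 61 × €15 = €915, leaving €7; one more increment wipes it out. Increment 61 ends at excess 61 × €1,250 = €76,250, so the highest qualifying income is €94,200 + €76,250 = €170,450.

€170,450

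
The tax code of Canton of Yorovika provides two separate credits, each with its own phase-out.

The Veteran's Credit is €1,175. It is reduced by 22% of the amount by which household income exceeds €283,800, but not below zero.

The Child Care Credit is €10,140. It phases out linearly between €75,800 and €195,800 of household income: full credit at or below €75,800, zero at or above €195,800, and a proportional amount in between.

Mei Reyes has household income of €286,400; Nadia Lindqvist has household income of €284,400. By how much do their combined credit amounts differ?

Mei (€286,400): Veteran's Credit: 22% of the €2,600 excess over €283,800 is €572; credit = €1,175 − €572 = €603. Child Care Credit: €286,400 is at or above €195,800, so the credit is €0. total €603 + €0 = €603
Nadia (€284,400): Veteran's Credit: 22% of the €600 excess over €283,800 is €132; credit = €1,175 − €132 = €1,043. Child Care Credit: €284,400 is at or above €195,800, so the credit is €0. total €1,043 + €0 = €1,043
Difference: |€603 − €1,043| = €440.

€440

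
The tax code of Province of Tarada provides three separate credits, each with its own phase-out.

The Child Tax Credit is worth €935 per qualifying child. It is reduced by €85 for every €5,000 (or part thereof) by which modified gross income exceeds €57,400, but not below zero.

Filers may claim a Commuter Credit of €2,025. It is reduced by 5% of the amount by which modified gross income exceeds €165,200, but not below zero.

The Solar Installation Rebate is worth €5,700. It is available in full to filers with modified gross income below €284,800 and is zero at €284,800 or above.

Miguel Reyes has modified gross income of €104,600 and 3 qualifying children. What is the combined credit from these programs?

€9,680

Child Tax Credit: base = 3 × €935 = €2,805. income exceeds €57,400 by €47,200, which is 10 full-or-partial €5,000 increments; reduction = 10 × €85 = €850, leaving €1,955.
Commuter Credit: €104,600 is at or below the €165,200 threshold, so the full €2,025 applies.
Solar Installation Rebate: €104,600 is below the €284,800 cutoff, so the full €5,700 applies.
Total: €1,955 + €2,025 + €5,700 = €9,680.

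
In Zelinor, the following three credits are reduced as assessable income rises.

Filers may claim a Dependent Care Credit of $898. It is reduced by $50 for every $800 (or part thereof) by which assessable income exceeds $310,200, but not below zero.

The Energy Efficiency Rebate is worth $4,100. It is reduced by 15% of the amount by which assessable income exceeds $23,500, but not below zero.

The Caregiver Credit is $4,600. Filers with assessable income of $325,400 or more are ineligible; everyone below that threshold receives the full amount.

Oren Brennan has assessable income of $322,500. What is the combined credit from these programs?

$4,698

Dependent Care Credit: income exceeds $310,200 by $12,300, which is 16 full-or-partial $800 increments; reduction = 16 × $50 = $800, leaving $98.
Energy Efficiency Rebate: 15% of the $299,000 excess over $23,500 is $44,850 ≥ base, so the credit is $0.
Caregiver Credit: $322,500 is below the $325,400 cutoff, so the full $4,600 applies.
Total: $98 + $0 + $4,600 = $4,698.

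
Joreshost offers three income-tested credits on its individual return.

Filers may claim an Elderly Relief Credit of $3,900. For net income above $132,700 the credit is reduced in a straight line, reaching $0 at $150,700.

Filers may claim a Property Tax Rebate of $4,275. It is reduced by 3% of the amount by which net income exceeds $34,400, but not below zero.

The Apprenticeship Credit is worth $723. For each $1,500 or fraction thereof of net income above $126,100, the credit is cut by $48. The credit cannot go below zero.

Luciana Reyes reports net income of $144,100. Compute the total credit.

Elderly Relief Credit: $144,100 is $11,400 into a $18,000 phase-out range, leaving 6,600/18,000 of the credit: $3,900 × 6,600/18,000 = $1,430.
Property Tax Rebate: 3% of the $109,700 excess over $34,400 is $3,291; credit = $4,275 − $3,291 = $984.
Apprenticeship Credit: income exceeds $126,100 by $18,000, which is 12 full-or-partial $1,500 increments; reduction = 12 × $48 = $576, leaving $147.
Total: $1,430 + $984 + $147 = $2,561.

$2,561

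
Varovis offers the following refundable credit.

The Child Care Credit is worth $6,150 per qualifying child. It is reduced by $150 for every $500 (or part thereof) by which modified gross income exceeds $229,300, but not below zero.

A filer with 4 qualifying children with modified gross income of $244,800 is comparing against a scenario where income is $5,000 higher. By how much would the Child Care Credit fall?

$1,500

At $244,800 — base = 4 × $6,150 = $24,600. income exceeds $229,300 by $15,500, which is 31 full-or-partial $500 increments; reduction = 31 × $150 = $4,650, leaving $19,950.
At $249,800 — base = 4 × $6,150 = $24,600. income exceeds $229,300 by $20,500, which is 41 full-or-partial $500 increments; reduction = 41 × $150 = $6,150, leaving $18,450.
Lost: $19,950 − $18,450 = $1,500.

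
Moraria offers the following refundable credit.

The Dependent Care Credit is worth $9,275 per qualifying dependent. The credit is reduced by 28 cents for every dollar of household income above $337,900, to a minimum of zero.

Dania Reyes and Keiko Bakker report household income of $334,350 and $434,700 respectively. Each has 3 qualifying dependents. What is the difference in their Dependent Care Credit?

$27,104

Dania ($334,350): Dependent Care Credit: base = 3 × $9,275 = $27,825. $334,350 is at or below the $337,900 threshold, so the full $27,825 applies.
Keiko ($434,700): Dependent Care Credit: base = 3 × $9,275 = $27,825. 28% of the $96,800 excess over $337,900 is $27,104; credit = $27,825 − $27,104 = $721.
Difference: |$27,825 − $721| = $27,104.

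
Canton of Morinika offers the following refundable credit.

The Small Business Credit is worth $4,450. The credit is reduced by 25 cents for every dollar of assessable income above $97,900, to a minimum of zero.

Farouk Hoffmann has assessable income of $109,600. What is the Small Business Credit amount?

Small Business Credit: 25% of the $11,700 excess over $97,900 is $2,925; credit = $4,450 − $2,925 = $1,525.

$1,525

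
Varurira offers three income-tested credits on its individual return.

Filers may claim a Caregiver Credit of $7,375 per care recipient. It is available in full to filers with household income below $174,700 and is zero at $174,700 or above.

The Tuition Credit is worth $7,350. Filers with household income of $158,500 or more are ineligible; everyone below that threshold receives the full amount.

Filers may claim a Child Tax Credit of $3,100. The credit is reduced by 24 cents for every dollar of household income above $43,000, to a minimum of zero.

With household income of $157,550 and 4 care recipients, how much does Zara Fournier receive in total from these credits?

Caregiver Credit: base = 4 × $7,375 = $29,500. $157,550 is below the $174,700 cutoff, so the full $29,500 applies.
Tuition Credit: $157,550 is below the $158,500 cutoff, so the full $7,350 applies.
Child Tax Credit: 24% of the $114,550 excess over $43,000 is $27,492 ≥ base, so the credit is $0.
Total: $29,500 + $7,350 + $0 = $36,850.

$36,850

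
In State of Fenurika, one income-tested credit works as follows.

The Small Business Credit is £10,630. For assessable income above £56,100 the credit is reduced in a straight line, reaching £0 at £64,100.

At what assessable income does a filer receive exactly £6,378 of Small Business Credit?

£59,300

£6,378 is 6,378/10,630 of the full £10,630, so 4,252/10,630 of the £8,000 range has been used: income = £56,100 + £8,000 × 4,252/10,630 = £59,300.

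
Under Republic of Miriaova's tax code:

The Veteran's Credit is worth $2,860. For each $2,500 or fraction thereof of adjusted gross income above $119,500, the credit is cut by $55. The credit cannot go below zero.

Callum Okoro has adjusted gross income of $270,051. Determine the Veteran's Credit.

Veteran's Credit: income exceeds $119,500 by $150,551 → 61 increments × $55 = $3,355 ≥ base, so the credit is $0.

$0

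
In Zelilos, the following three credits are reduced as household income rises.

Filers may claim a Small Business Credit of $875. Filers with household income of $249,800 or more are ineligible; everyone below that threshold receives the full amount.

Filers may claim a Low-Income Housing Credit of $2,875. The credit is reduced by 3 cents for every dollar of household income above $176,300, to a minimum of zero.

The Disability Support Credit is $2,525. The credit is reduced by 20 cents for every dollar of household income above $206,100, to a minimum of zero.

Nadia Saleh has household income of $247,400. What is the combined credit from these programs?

Small Business Credit: $247,400 is below the $249,800 cutoff, so the full $875 applies.
Low-Income Housing Credit: 3% of the $71,100 excess over $176,300 is $2,133; credit = $2,875 − $2,133 = $742.
Disability Support Credit: 20% of the $41,300 excess over $206,100 is $8,260 ≥ base, so the credit is $0.
Total: $875 + $742 + $0 = $1,617.

$1,617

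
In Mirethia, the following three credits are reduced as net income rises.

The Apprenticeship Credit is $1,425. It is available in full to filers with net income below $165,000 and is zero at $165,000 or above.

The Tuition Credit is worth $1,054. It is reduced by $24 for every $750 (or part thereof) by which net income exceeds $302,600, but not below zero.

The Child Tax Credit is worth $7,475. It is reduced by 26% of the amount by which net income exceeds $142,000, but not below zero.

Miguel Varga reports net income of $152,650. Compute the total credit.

$7,185

Apprenticeship Credit: $152,650 is below the $165,000 cutoff, so the full $1,425 applies.
Tuition Credit: $152,650 is at or below the $302,600 threshold, so the full $1,054 applies.
Child Tax Credit: 26% of the $10,650 excess over $142,000 is $2,769; credit = $7,475 − $2,769 = $4,706.
Total: $1,425 + $1,054 + $4,706 = $7,185.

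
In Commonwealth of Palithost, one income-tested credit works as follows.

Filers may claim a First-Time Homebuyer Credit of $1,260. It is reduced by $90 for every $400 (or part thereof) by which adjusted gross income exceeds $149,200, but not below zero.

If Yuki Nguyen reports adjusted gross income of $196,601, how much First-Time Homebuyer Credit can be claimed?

$0

First-Time Homebuyer Credit: income exceeds $149,200 by $47,401 → 119 increments × $90 = $10,710 ≥ base, so the credit is $0.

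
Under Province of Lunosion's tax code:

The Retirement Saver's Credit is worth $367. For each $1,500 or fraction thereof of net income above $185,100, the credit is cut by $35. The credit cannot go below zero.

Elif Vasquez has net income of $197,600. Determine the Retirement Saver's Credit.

Retirement Saver's Credit: income exceeds $185,100 by $12,500, which is 9 full-or-partial $1,500 increments; reduction = 9 × $35 = $315, leaving $52.

$52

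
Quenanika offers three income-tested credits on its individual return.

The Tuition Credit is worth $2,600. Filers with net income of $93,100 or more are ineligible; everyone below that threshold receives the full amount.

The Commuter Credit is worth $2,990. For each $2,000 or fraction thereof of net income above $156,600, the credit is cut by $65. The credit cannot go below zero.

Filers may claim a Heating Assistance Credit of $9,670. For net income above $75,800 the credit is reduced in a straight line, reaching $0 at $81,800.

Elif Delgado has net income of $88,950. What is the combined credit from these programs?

$5,590

Tuition Credit: $88,950 is below the $93,100 cutoff, so the full $2,600 applies.
Commuter Credit: $88,950 is at or below the $156,600 threshold, so the full $2,990 applies.
Heating Assistance Credit: $88,950 is at or above $81,800, so the credit is $0.
Total: $2,600 + $2,990 + $0 = $5,590.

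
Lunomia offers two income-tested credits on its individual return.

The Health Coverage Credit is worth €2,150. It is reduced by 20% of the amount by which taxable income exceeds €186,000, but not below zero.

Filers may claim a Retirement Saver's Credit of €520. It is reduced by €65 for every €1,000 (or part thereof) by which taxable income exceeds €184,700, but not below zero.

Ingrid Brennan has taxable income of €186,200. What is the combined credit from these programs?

Health Coverage Credit: 20% of the €200 excess over €186,000 is €40; credit = €2,150 − €40 = €2,110.
Retirement Saver's Credit: income exceeds €184,700 by €1,500, which is 2 full-or-partial €1,000 increments; reduction = 2 × €65 = €130, leaving €390.
Total: €2,110 + €390 = €2,500.

€2,500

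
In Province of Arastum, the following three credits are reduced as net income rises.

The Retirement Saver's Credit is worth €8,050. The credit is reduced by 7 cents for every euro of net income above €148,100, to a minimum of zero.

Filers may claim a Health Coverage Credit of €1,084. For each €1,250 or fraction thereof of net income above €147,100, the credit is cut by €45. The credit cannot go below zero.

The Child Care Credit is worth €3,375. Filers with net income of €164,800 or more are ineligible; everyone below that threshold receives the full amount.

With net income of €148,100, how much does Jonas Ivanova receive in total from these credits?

€12,464

Retirement Saver's Credit: €148,100 is at or below the €148,100 threshold, so the full €8,050 applies.
Health Coverage Credit: income exceeds €147,100 by €1,000, which is 1 full-or-partial €1,250 increment; reduction = 1 × €45 = €45, leaving €1,039.
Child Care Credit: €148,100 is below the €164,800 cutoff, so the full €3,375 applies.
Total: €8,050 + €1,039 + €3,375 = €12,464.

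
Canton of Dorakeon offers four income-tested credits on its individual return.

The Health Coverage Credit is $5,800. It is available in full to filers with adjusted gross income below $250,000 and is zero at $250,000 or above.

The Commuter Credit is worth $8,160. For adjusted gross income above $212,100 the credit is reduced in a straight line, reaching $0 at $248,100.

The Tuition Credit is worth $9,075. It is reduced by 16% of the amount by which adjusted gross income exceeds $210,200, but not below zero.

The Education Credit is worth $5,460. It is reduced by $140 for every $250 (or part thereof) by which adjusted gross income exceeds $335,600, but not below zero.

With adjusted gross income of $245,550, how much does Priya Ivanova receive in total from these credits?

$15,257

Health Coverage Credit: $245,550 is below the $250,000 cutoff, so the full $5,800 applies.
Commuter Credit: $245,550 is $33,450 into a $36,000 phase-out range, leaving 2,550/36,000 of the credit: $8,160 × 2,550/36,000 = $578.
Tuition Credit: 16% of the $35,350 excess over $210,200 is $5,656; credit = $9,075 − $5,656 = $3,419.
Education Credit: $245,550 is at or below the $335,600 threshold, so the full $5,460 applies.
Total: $5,800 + $578 + $3,419 + $5,460 = $15,257.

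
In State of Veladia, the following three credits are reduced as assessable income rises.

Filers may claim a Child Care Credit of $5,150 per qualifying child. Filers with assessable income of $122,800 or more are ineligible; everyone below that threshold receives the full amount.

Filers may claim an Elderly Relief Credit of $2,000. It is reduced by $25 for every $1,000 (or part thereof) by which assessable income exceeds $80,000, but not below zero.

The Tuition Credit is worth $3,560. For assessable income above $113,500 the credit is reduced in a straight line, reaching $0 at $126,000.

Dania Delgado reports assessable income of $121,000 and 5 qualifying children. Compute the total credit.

Child Care Credit: base = 5 × $5,150 = $25,750. $121,000 is below the $122,800 cutoff, so the full $25,750 applies.
Elderly Relief Credit: income exceeds $80,000 by $41,000, which is 41 full-or-partial $1,000 increments; reduction = 41 × $25 = $1,025, leaving $975.
Tuition Credit: $121,000 is $7,500 into a $12,500 phase-out range, leaving 5,000/12,500 of the credit: $3,560 × 5,000/12,500 = $1,424.
Total: $25,750 + $975 + $1,424 = $28,149.

$28,149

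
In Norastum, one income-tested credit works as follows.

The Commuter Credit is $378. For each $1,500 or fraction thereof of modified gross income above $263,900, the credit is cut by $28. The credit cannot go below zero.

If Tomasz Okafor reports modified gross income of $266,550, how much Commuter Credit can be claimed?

$322

Commuter Credit: income exceeds $263,900 by $2,650, which is 2 full-or-partial $1,500 increments; reduction = 2 × $28 = $56, leaving $322.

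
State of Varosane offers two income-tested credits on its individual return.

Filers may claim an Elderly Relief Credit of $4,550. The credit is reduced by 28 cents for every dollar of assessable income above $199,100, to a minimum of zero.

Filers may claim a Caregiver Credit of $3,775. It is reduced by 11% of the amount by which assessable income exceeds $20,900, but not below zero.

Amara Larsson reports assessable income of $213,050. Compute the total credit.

$644

Elderly Relief Credit: 28% of the $13,950 excess over $199,100 is $3,906; credit = $4,550 − $3,906 = $644.
Caregiver Credit: 11% of the $192,150 excess over $20,900 is $21,136.50 ≥ base, so the credit is $0.
Total: $644 + $0 = $644.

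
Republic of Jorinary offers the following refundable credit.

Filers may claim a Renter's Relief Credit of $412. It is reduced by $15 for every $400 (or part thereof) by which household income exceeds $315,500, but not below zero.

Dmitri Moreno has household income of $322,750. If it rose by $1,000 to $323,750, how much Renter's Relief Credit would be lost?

$30

At $322,750 — income exceeds $315,500 by $7,250, which is 19 full-or-partial $400 increments; reduction = 19 × $15 = $285, leaving $127.
At $323,750 — income exceeds $315,500 by $8,250, which is 21 full-or-partial $400 increments; reduction = 21 × $15 = $315, leaving $97.
Lost: $127 − $97 = $30.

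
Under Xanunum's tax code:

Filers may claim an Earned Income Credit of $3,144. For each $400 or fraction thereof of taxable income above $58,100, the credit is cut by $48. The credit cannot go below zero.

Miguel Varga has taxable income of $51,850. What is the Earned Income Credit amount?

$3,144

Earned Income Credit: $51,850 is at or below the $58,100 threshold, so the full $3,144 applies.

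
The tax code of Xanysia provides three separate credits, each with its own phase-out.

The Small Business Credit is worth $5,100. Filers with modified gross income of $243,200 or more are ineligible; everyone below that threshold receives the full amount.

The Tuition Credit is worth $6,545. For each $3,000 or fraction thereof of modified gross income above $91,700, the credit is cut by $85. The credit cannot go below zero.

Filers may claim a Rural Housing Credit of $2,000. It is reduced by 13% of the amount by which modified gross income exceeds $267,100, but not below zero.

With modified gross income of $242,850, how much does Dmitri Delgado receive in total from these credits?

Small Business Credit: $242,850 is below the $243,200 cutoff, so the full $5,100 applies.
Tuition Credit: income exceeds $91,700 by $151,150, which is 51 full-or-partial $3,000 increments; reduction = 51 × $85 = $4,335, leaving $2,210.
Rural Housing Credit: $242,850 is at or below the $267,100 threshold, so the full $2,000 applies.
Total: $5,100 + $2,210 + $2,000 = $9,310.

$9,310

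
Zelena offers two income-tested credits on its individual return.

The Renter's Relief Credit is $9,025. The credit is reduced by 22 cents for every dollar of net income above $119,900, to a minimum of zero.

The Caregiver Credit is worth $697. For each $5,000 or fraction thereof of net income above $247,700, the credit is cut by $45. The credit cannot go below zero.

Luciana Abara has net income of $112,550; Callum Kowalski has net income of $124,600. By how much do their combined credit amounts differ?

$1,034

Luciana ($112,550): Renter's Relief Credit: $112,550 is at or below the $119,900 threshold, so the full $9,025 applies. Caregiver Credit: $112,550 is at or below the $247,700 threshold, so the full $697 applies. total $9,025 + $697 = $9,722
Callum ($124,600): Renter's Relief Credit: 22% of the $4,700 excess over $119,900 is $1,034; credit = $9,025 − $1,034 = $7,991. Caregiver Credit: $124,600 is at or below the $247,700 threshold, so the full $697 applies. total $7,991 + $697 = $8,688
Difference: |$9,722 − $8,688| = $1,034.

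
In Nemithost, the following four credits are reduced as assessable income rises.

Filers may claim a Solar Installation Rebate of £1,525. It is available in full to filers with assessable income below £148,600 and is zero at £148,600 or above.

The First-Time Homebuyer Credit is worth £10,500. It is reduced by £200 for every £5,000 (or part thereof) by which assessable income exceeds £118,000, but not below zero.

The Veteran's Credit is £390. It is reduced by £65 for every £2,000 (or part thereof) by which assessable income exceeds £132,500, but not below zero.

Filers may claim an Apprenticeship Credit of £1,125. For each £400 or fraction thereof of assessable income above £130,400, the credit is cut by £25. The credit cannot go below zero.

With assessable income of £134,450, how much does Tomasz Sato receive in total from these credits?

Solar Installation Rebate: £134,450 is below the £148,600 cutoff, so the full £1,525 applies.
First-Time Homebuyer Credit: income exceeds £118,000 by £16,450, which is 4 full-or-partial £5,000 increments; reduction = 4 × £200 = £800, leaving £9,700.
Veteran's Credit: income exceeds £132,500 by £1,950, which is 1 full-or-partial £2,000 increment; reduction = 1 × £65 = £65, leaving £325.
Apprenticeship Credit: income exceeds £130,400 by £4,050, which is 11 full-or-partial £400 increments; reduction = 11 × £25 = £275, leaving £850.
Total: £1,525 + £9,700 + £325 + £850 = £12,400.

£12,400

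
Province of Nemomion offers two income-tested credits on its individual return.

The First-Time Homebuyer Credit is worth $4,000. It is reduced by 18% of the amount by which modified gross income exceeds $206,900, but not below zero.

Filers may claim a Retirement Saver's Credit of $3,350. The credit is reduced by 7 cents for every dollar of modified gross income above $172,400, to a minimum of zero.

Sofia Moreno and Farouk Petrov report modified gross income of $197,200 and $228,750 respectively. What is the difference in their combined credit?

Sofia ($197,200): First-Time Homebuyer Credit: $197,200 is at or below the $206,900 threshold, so the full $4,000 applies. Retirement Saver's Credit: 7% of the $24,800 excess over $172,400 is $1,736; credit = $3,350 − $1,736 = $1,614. total $4,000 + $1,614 = $5,614
Farouk ($228,750): First-Time Homebuyer Credit: 18% of the $21,850 excess over $206,900 is $3,933; credit = $4,000 − $3,933 = $67. Retirement Saver's Credit: 7% of the $56,350 excess over $172,400 is $3,944.50 ≥ base, so the credit is $0. total $67 + $0 = $67
Difference: |$5,614 − $67| = $5,547.

$5,547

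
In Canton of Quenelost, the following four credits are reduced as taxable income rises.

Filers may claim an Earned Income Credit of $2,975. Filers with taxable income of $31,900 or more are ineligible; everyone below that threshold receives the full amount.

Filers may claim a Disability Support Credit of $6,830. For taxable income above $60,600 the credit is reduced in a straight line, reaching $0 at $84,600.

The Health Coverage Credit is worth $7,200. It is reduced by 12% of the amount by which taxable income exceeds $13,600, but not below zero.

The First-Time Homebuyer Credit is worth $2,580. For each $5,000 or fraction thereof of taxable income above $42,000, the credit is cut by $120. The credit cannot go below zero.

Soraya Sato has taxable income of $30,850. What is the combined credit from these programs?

Earned Income Credit: $30,850 is below the $31,900 cutoff, so the full $2,975 applies.
Disability Support Credit: $30,850 is at or below the $60,600 threshold, so the full $6,830 applies.
Health Coverage Credit: 12% of the $17,250 excess over $13,600 is $2,070; credit = $7,200 − $2,070 = $5,130.
First-Time Homebuyer Credit: $30,850 is at or below the $42,000 threshold, so the full $2,580 applies.
Total: $2,975 + $6,830 + $5,130 + $2,580 = $17,515.

$17,515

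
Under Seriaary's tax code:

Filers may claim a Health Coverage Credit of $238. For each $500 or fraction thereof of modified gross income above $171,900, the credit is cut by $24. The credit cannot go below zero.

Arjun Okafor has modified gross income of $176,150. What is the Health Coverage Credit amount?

$22

Health Coverage Credit: income exceeds $171,900 by $4,250, which is 9 full-or-partial $500 increments; reduction = 9 × $24 = $216, leaving $22.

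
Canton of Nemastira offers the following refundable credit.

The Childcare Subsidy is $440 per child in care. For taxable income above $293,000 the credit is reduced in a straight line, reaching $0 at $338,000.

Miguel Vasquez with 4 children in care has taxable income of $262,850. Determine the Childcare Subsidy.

$1,760

Childcare Subsidy: base = 4 × $440 = $1,760. $262,850 is at or below the $293,000 threshold, so the full $1,760 applies.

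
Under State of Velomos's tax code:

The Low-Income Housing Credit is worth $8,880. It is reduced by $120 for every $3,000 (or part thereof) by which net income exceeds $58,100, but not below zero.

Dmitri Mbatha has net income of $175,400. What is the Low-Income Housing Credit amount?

$4,080

Low-Income Housing Credit: income exceeds $58,100 by $117,300, which is 40 full-or-partial $3,000 increments; reduction = 40 × $120 = $4,800, leaving $4,080.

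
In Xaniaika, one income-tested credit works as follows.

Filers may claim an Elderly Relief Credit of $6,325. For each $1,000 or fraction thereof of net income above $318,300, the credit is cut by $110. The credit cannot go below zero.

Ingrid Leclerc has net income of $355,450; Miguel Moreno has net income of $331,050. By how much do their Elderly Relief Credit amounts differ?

Ingrid ($355,450): Elderly Relief Credit: income exceeds $318,300 by $37,150, which is 38 full-or-partial $1,000 increments; reduction = 38 × $110 = $4,180, leaving $2,145.
Miguel ($331,050): Elderly Relief Credit: income exceeds $318,300 by $12,750, which is 13 full-or-partial $1,000 increments; reduction = 13 × $110 = $1,430, leaving $4,895.
Difference: |$2,145 − $4,895| = $2,750.

$2,750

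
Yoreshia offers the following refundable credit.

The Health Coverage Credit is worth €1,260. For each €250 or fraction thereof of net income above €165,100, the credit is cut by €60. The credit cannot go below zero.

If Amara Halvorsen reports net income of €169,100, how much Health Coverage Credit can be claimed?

€300

Health Coverage Credit: income exceeds €165,100 by €4,000, which is 16 full-or-partial €250 increments; reduction = 16 × €60 = €960, leaving €300.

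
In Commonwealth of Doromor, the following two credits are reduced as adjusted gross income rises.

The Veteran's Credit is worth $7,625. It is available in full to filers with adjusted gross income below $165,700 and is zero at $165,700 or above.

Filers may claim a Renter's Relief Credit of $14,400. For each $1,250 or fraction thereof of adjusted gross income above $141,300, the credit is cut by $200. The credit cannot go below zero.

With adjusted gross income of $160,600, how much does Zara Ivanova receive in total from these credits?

Veteran's Credit: $160,600 is below the $165,700 cutoff, so the full $7,625 applies.
Renter's Relief Credit: income exceeds $141,300 by $19,300, which is 16 full-or-partial $1,250 increments; reduction = 16 × $200 = $3,200, leaving $11,200.
Total: $7,625 + $11,200 = $18,825.

$18,825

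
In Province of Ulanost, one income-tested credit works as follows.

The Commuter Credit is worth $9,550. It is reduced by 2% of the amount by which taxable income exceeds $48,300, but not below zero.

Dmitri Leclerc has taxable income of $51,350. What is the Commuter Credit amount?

$9,489

Commuter Credit: 2% of the $3,050 excess over $48,300 is $61; credit = $9,550 − $61 = $9,489.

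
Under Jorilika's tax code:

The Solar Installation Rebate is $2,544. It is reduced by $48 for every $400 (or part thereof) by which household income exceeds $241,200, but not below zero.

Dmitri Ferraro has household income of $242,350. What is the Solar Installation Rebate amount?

$2,400

Solar Installation Rebate: income exceeds $241,200 by $1,150, which is 3 full-or-partial $400 increments; reduction = 3 × $48 = $144, leaving $2,400.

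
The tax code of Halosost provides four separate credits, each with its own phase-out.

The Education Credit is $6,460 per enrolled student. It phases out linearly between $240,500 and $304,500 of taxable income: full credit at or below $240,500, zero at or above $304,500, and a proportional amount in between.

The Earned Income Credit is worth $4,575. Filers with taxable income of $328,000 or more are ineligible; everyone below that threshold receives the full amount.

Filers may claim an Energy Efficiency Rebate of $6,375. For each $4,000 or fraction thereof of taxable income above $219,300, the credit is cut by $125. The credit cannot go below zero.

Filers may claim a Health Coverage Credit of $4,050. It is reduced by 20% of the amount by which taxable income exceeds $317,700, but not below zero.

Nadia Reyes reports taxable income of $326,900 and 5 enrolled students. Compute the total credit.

Education Credit: base = 5 × $6,460 = $32,300. $326,900 is at or above $304,500, so the credit is $0.
Earned Income Credit: $326,900 is below the $328,000 cutoff, so the full $4,575 applies.
Energy Efficiency Rebate: income exceeds $219,300 by $107,600, which is 27 full-or-partial $4,000 increments; reduction = 27 × $125 = $3,375, leaving $3,000.
Health Coverage Credit: 20% of the $9,200 excess over $317,700 is $1,840; credit = $4,050 − $1,840 = $2,210.
Total: $0 + $4,575 + $3,000 + $2,210 = $9,785.

$9,785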